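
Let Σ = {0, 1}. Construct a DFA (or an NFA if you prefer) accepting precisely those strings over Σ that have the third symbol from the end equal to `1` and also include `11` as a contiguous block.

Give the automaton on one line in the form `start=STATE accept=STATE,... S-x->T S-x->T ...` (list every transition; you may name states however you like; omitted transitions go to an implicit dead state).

Build one automaton per condition and run them in lockstep. The first has 15 states tracking the last 3 symbols read; the second has 3 states tracking whether and how much of `11` has been seen. A product state is a pair (one from each), accepting exactly when both do.
A 20-state machine:
       0  1 
>  A   B  C 
   B   D  E 
   C   F  G 
   D   H  I 
   E   J  K 
   F   L  M 
   G   N  O 
   H   H  I 
   I   J  K 
   J   L  M 
   K   N  O 
   L   H  I 
   M   J  K 
 * N   P  Q 
 * O   N  O 
 * P   R  S 
 * Q   T  K 
   R   R  S 
   S   T  K 
   T   P  Q 
(> = start, * = accepting)

start=A accept=N,O,P,Q A-0->B A-1->C B-0->D B-1->E C-0->F C-1->G D-0->H D-1->I E-0->J E-1->K F-0->L F-1->M G-0->N G-1->O H-0->H H-1->I I-0->J I-1->K J-0->L J-1->M K-0->N K-1->O L-0->H L-1->I M-0->J M-1->K N-0->P N-1->Q O-0->N O-1->O P-0->R P-1->S Q-0->T Q-1->K R-0->R R-1->S S-0->T S-1->K T-0->P T-1->Q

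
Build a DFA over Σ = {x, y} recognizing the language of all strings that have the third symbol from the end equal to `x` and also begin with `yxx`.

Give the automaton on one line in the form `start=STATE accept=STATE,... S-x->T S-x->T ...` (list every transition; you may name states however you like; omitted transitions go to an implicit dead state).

start=A accept=F,G,H,I A-x->B A-y->C B-x->B B-y->B C-x->D C-y->B D-x->E D-y->B E-x->F E-y->G F-x->F F-y->G G-x->H G-y->I H-x->E H-y->J I-x->K I-y->L J-x->H J-y->I K-x->E K-y->J L-x->K L-y->L

Run two small machines in parallel and take their product. The first has 15 states tracking the last 3 symbols read; the second has 5 states tracking whether the input so far still matches the prefix `yxx`. A product state is a pair (one from each), accepting exactly when both do. After merging equivalent states the machine shrinks.
12 states suffice.
       x  y 
>  A   B  C 
   B   B  B 
   C   D  B 
   D   E  B 
   E   F  G 
 * F   F  G 
 * G   H  I 
 * H   E  J 
 * I   K  L 
   J   H  I 
   K   E  J 
   L   K  L 
(> = start, * = accepting)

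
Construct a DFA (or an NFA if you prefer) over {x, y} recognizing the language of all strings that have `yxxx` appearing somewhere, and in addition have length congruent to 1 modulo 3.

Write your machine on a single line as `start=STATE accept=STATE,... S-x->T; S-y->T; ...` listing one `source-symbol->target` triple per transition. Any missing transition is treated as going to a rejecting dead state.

start=A; accept=L; A-x->B; A-y->C; B-x->D; B-y->E; C-x->F; C-y->E; D-x->A; D-y->G; E-x->H; E-y->G; F-x->I; F-y->G; G-x->J; G-y->C; H-x->K; H-y->C; I-x->L; I-y->C; J-x->M; J-y->E; K-x->N; K-y->E; L-x->N; L-y->N; M-x->O; M-y->G; N-x->O; N-y->O; O-x->L; O-y->L

Build one automaton per condition and run them in lockstep. One (5 states) tracks whether and how much of `yxxx` has been seen; the other (3 states) tracks the input length modulo 3. Each combined state is a pair, one component from each; accept when both components accept.
With 15 states:
       x  y 
>  A   B  C 
   B   D  E 
   C   F  E 
   D   A  G 
   E   H  G 
   F   I  G 
   G   J  C 
   H   K  C 
   I   L  C 
   J   M  E 
   K   N  E 
 * L   N  N 
   M   O  G 
   N   O  O 
   O   L  L 
(> = start, * = accepting)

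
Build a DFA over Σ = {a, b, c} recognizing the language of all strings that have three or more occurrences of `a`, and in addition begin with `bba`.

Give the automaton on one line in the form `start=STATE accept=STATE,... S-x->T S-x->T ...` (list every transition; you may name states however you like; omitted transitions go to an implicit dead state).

Build one automaton per condition and run them in lockstep. One (5 states) tracks the count of `a`s, saturating at 4; the other (5 states) tracks whether the input so far still matches the prefix `bba`. Each combined state is a pair, one component from each; accept when both components accept.
A 12-state machine:
          a    b    c  
>  q0     q1   q2   q3 
   q1     q4   q1   q1 
   q2     q1   q5   q3 
   q3     q1   q3   q3 
   q4     q6   q4   q4 
   q5     q7   q3   q3 
   q6     q8   q6   q6 
   q7     q9   q7   q7 
   q8     q8   q8   q8 
   q9    q10   q9   q9 
 * q10   q11  q10  q10 
 * q11   q11  q11  q11 
(> = start, * = accepting)

start=q0 accept=q10,q11 q0-a->q1 q0-b->q2 q0-c->q3 q1-a->q4 q1-b->q1 q1-c->q1 q2-a->q1 q2-b->q5 q2-c->q3 q3-a->q1 q3-b->q3 q3-c->q3 q4-a->q6 q4-b->q4 q4-c->q4 q5-a->q7 q5-b->q3 q5-c->q3 q6-a->q8 q6-b->q6 q6-c->q6 q7-a->q9 q7-b->q7 q7-c->q7 q8-a->q8 q8-b->q8 q8-c->q8 q9-a->q10 q9-b->q9 q9-c->q9 q10-a->q11 q10-b->q10 q10-c->q10 q11-a->q11 q11-b->q11 q11-c->q11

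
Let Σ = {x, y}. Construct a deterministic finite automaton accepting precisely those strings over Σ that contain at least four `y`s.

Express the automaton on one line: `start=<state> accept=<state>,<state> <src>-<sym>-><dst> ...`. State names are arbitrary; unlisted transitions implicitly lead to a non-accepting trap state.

start=s0 accept=s4,s5 s0-x->s0 s0-y->s1 s1-x->s1 s1-y->s2 s2-x->s2 s2-y->s3 s3-x->s3 s3-y->s4 s4-x->s4 s4-y->s5 s5-x->s5 s5-y->s5

Only the number of `y`s matters, and only up to 5. Make a chain s0 → s1 → s2 → s3 → s4 → s5 advanced by each `y` (with s5 absorbing); every other symbol self-loops. The accepting set is {s4, s5}.
With 6 states:
        x   y  
>  s0   s0  s1 
   s1   s1  s2 
   s2   s2  s3 
   s3   s3  s4 
 * s4   s4  s5 
 * s5   s5  s5 
(> = start, * = accepting)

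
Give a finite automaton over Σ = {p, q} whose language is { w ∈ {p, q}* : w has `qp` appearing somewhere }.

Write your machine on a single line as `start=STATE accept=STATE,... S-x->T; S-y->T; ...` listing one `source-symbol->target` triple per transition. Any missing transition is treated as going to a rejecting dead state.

States s0..s1 record the length of the longest prefix of `qp` that matches the current input suffix. Reaching s2 means `qp` has been seen, and we stay there forever. Accept from s2.
        p   q  
>  s0   s0  s1 
   s1   s2  s1 
 * s2   s2  s2 
(> = start, * = accepting)

start=s0; accept=s2; s0-p->s0; s0-q->s1; s1-p->s2; s1-q->s1; s2-p->s2; s2-q->s2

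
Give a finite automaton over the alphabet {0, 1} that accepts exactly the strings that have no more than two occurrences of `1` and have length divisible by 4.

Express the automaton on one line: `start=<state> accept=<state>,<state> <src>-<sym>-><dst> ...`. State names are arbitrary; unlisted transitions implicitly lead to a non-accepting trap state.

Build one automaton per condition and run them in lockstep. The first has 4 states tracking the count of `1`s, saturating at 3; the second has 4 states tracking the input length modulo 4. A product state is a pair (one from each), accepting exactly when both do.
With 16 states:
          0    1  
>* S0     S1   S2 
   S1     S3   S4 
   S2     S4   S5 
   S3     S6   S7 
   S4     S7   S8 
   S5     S8   S9 
   S6     S0  S10 
   S7    S10  S11 
   S8    S11  S12 
   S9    S12  S12 
 * S10    S2  S13 
 * S11   S13  S14 
   S12   S14  S14 
   S13    S5  S15 
   S14   S15  S15 
   S15    S9   S9 
(> = start, * = accepting)

start=S0 accept=S0,S10,S11 S0-0->S1 S0-1->S2 S1-0->S3 S1-1->S4 S2-0->S4 S2-1->S5 S3-0->S6 S3-1->S7 S4-0->S7 S4-1->S8 S5-0->S8 S5-1->S9 S6-0->S0 S6-1->S10 S7-0->S10 S7-1->S11 S8-0->S11 S8-1->S12 S9-0->S12 S9-1->S12 S10-0->S2 S10-1->S13 S11-0->S13 S11-1->S14 S12-0->S14 S12-1->S14 S13-0->S5 S13-1->S15 S14-0->S15 S14-1->S15 S15-0->S9 S15-1->S9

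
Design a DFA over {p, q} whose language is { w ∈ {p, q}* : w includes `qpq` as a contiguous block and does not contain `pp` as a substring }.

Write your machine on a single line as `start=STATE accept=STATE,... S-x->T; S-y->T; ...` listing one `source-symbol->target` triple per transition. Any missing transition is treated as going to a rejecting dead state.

start=A; accept=F,G; A-p->B; A-q->C; B-p->D; B-q->C; C-p->E; C-q->C; D-p->D; D-q->D; E-p->D; E-q->F; F-p->G; F-q->F; G-p->D; G-q->F

Handle the two conditions separately and then intersect. One (4 states) tracks whether and how much of `qpq` has been seen; the other (3 states) tracks partial matches of the forbidden pattern `pp`. Each combined state is a pair, one component from each; accept when both components accept. Minimizing collapses redundant product states.
A 7-state machine:
       p  q 
>  A   B  C 
   B   D  C 
   C   E  C 
   D   D  D 
   E   D  F 
 * F   G  F 
 * G   D  F 
(> = start, * = accepting)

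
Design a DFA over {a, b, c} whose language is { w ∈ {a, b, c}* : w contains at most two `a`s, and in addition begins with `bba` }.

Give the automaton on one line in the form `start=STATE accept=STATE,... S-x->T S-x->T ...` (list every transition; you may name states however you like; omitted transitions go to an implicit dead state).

Handle the two conditions separately and then intersect. The first has 4 states tracking the count of `a`s, saturating at 3; the second has 5 states tracking whether the input so far still matches the prefix `bba`. A product state is a pair (one from each), accepting exactly when both do.
With 10 states:
        a   b   c  
>  s0   s1  s2  s3 
   s1   s4  s1  s1 
   s2   s1  s5  s3 
   s3   s1  s3  s3 
   s4   s6  s4  s4 
   s5   s7  s3  s3 
   s6   s6  s6  s6 
 * s7   s8  s7  s7 
 * s8   s9  s8  s8 
   s9   s9  s9  s9 
(> = start, * = accepting)

start=s0 accept=s7,s8 s0-a->s1 s0-b->s2 s0-c->s3 s1-a->s4 s1-b->s1 s1-c->s1 s2-a->s1 s2-b->s5 s2-c->s3 s3-a->s1 s3-b->s3 s3-c->s3 s4-a->s6 s4-b->s4 s4-c->s4 s5-a->s7 s5-b->s3 s5-c->s3 s6-a->s6 s6-b->s6 s6-c->s6 s7-a->s8 s7-b->s7 s7-c->s7 s8-a->s9 s8-b->s8 s8-c->s8 s9-a->s9 s9-b->s9 s9-c->s9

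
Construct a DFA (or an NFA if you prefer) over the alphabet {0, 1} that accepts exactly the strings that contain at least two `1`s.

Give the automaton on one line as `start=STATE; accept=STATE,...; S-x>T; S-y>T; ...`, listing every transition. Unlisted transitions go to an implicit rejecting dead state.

Count `1`s, saturating at 3: states q0 through q2 mean 0 through 2 `1`s seen; q3 means more than 2. Each `1` increments (capped at q3); other symbols loop. Accept from {q2, q3}.
4 states suffice.
        0   1  
>  q0   q0  q1 
   q1   q1  q2 
 * q2   q2  q3 
 * q3   q3  q3 
(> = start, * = accepting)

start=q0; accept=q2,q3; q0-0>q0; q0-1>q1; q1-0>q1; q1-1>q2; q2-0>q2; q2-1>q3; q3-0>q3; q3-1>q3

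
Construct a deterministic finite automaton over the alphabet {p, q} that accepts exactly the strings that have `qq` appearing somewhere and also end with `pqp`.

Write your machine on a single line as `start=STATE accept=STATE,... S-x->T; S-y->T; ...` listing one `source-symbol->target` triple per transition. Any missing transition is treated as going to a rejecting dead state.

Run two small machines in parallel and take their product. The first has 3 states tracking whether and how much of `qq` has been seen; the second has 4 states tracking how much of the suffix `pqp` has currently been matched. A product state is a pair (one from each), accepting exactly when both do.
        p   q  
>  s0   s1  s2 
   s1   s1  s3 
   s2   s1  s4 
   s3   s5  s4 
   s4   s6  s4 
   s5   s1  s3 
   s6   s6  s7 
   s7   s8  s4 
 * s8   s6  s7 
(> = start, * = accepting)

start=s0; accept=s8; s0-p->s1; s0-q->s2; s1-p->s1; s1-q->s3; s2-p->s1; s2-q->s4; s3-p->s5; s3-q->s4; s4-p->s6; s4-q->s4; s5-p->s1; s5-q->s3; s6-p->s6; s6-q->s7; s7-p->s8; s7-q->s4; s8-p->s6; s8-q->s7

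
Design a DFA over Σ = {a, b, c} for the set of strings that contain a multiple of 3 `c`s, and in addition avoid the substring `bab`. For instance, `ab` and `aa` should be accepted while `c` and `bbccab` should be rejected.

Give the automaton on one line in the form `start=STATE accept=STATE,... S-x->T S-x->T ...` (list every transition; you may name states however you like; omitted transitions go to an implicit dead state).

Handle the two conditions separately and then intersect. The first has 3 states tracking the count of `c`s modulo 3; the second has 4 states tracking partial matches of the forbidden pattern `bab`. A product state is a pair (one from each), accepting exactly when both do.
          a    b    c  
>* q0     q0   q1   q2 
 * q1     q3   q1   q2 
   q2     q2   q4   q5 
 * q3     q0   q6   q2 
   q4     q7   q4   q5 
   q5     q5   q8   q0 
   q6     q6   q6   q9 
   q7     q2   q9   q5 
   q8    q10   q8   q0 
   q9     q9   q9  q11 
   q10    q5  q11   q0 
   q11   q11  q11   q6 
(> = start, * = accepting)

start=q0 accept=q0,q1,q3 q0-a->q0 q0-b->q1 q0-c->q2 q1-a->q3 q1-b->q1 q1-c->q2 q2-a->q2 q2-b->q4 q2-c->q5 q3-a->q0 q3-b->q6 q3-c->q2 q4-a->q7 q4-b->q4 q4-c->q5 q5-a->q5 q5-b->q8 q5-c->q0 q6-a->q6 q6-b->q6 q6-c->q9 q7-a->q2 q7-b->q9 q7-c->q5 q8-a->q10 q8-b->q8 q8-c->q0 q9-a->q9 q9-b->q9 q9-c->q11 q10-a->q5 q10-b->q11 q10-c->q0 q11-a->q11 q11-b->q11 q11-c->q6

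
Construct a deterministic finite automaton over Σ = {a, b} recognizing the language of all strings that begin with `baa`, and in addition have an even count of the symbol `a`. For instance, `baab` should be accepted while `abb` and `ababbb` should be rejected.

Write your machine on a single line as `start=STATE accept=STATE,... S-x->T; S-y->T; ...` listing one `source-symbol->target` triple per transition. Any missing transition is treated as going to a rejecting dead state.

Run two small machines in parallel and take their product. One (5 states) tracks whether the input so far still matches the prefix `baa`; the other (2 states) tracks the count of `a`s modulo 2. Each combined state is a pair, one component from each; accept when both components accept. Equivalent product states are then merged.
        a   b  
>  q0   q1  q2 
   q1   q1  q1 
   q2   q3  q1 
   q3   q4  q1 
 * q4   q5  q4 
   q5   q4  q5 
(> = start, * = accepting)

start=q0; accept=q4; q0-a->q1; q0-b->q2; q1-a->q1; q1-b->q1; q2-a->q3; q2-b->q1; q3-a->q4; q3-b->q1; q4-a->q5; q4-b->q4; q5-a->q4; q5-b->q5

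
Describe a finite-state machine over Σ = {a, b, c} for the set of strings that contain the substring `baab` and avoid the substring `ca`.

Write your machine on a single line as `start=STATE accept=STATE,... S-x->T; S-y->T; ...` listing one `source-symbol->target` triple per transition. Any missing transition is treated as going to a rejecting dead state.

Handle the two conditions separately and then intersect. One (5 states) tracks whether and how much of `baab` has been seen; the other (3 states) tracks partial matches of the forbidden pattern `ca`. Each combined state is a pair, one component from each; accept when both components accept.
A 12-state machine:
          a    b    c  
>  s0     s0   s1   s2 
   s1     s3   s1   s2 
   s2     s4   s1   s2 
   s3     s5   s1   s2 
   s4     s4   s6   s4 
   s5     s0   s7   s2 
   s6     s8   s6   s4 
 * s7     s7   s7   s9 
   s8    s10   s6   s4 
 * s9    s11   s7   s9 
   s10    s4  s11   s4 
   s11   s11  s11  s11 
(> = start, * = accepting)

start=s0; accept=s7,s9; s0-a->s0; s0-b->s1; s0-c->s2; s1-a->s3; s1-b->s1; s1-c->s2; s2-a->s4; s2-b->s1; s2-c->s2; s3-a->s5; s3-b->s1; s3-c->s2; s4-a->s4; s4-b->s6; s4-c->s4; s5-a->s0; s5-b->s7; s5-c->s2; s6-a->s8; s6-b->s6; s6-c->s4; s7-a->s7; s7-b->s7; s7-c->s9; s8-a->s10; s8-b->s6; s8-c->s4; s9-a->s11; s9-b->s7; s9-c->s9; s10-a->s4; s10-b->s11; s10-c->s4; s11-a->s11; s11-b->s11; s11-c->s11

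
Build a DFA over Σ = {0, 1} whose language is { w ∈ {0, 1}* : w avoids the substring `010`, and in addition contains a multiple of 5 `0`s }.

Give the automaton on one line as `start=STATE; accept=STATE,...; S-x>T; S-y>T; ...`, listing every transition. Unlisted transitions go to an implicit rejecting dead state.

Run two small machines in parallel and take their product. One (4 states) tracks partial matches of the forbidden pattern `010`; the other (5 states) tracks the count of `0`s modulo 5. Each combined state is a pair, one component from each; accept when both components accept.
          0    1  
>* q0     q1   q0 
   q1     q2   q3 
   q2     q4   q5 
   q3     q6   q7 
   q4     q8   q9 
   q5    q10  q11 
   q6    q10   q6 
   q7     q2   q7 
   q8    q12  q13 
   q9    q14  q15 
   q10   q14  q10 
   q11    q4  q11 
 * q12    q1  q16 
   q13   q17  q18 
   q14   q17  q14 
   q15    q8  q15 
 * q16   q19   q0 
   q17   q19  q17 
   q18   q12  q18 
   q19    q6  q19 
(> = start, * = accepting)

start=q0; accept=q0,q12,q16; q0-0>q1; q0-1>q0; q1-0>q2; q1-1>q3; q2-0>q4; q2-1>q5; q3-0>q6; q3-1>q7; q4-0>q8; q4-1>q9; q5-0>q10; q5-1>q11; q6-0>q10; q6-1>q6; q7-0>q2; q7-1>q7; q8-0>q12; q8-1>q13; q9-0>q14; q9-1>q15; q10-0>q14; q10-1>q10; q11-0>q4; q11-1>q11; q12-0>q1; q12-1>q16; q13-0>q17; q13-1>q18; q14-0>q17; q14-1>q14; q15-0>q8; q15-1>q15; q16-0>q19; q16-1>q0; q17-0>q19; q17-1>q17; q18-0>q12; q18-1>q18; q19-0>q6; q19-1>q19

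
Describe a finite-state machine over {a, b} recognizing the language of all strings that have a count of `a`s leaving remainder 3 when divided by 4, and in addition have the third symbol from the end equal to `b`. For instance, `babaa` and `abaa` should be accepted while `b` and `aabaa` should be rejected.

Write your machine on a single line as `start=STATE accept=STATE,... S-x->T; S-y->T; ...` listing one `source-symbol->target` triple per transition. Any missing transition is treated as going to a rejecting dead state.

start=s0; accept=s10,s12,s13,s14; s0-a->s1; s0-b->s0; s1-a->s2; s1-b->s3; s2-a->s4; s2-b->s5; s3-a->s6; s3-b->s3; s4-a->s0; s4-b->s7; s5-a->s8; s5-b->s9; s6-a->s10; s6-b->s5; s7-a->s0; s7-b->s11; s8-a->s0; s8-b->s12; s9-a->s13; s9-b->s9; s10-a->s0; s10-b->s7; s11-a->s0; s11-b->s14; s12-a->s0; s12-b->s11; s13-a->s0; s13-b->s12; s14-a->s0; s14-b->s14

Build one automaton per condition and run them in lockstep. One (4 states) tracks the count of `a`s modulo 4; the other (15 states) tracks the last 3 symbols read. Each combined state is a pair, one component from each; accept when both components accept. Minimizing collapses redundant product states.
With 15 states:
          a    b  
>  s0     s1   s0 
   s1     s2   s3 
   s2     s4   s5 
   s3     s6   s3 
   s4     s0   s7 
   s5     s8   s9 
   s6    s10   s5 
   s7     s0  s11 
   s8     s0  s12 
   s9    s13   s9 
 * s10    s0   s7 
   s11    s0  s14 
 * s12    s0  s11 
 * s13    s0  s12 
 * s14    s0  s14 
(> = start, * = accepting)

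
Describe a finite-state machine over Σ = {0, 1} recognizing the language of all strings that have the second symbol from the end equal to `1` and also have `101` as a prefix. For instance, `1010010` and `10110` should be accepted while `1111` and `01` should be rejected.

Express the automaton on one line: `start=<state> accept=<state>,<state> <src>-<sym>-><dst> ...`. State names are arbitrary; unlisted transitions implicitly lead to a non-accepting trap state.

start=S0 accept=S9,S10 S0-0->S1 S0-1->S2 S1-0->S3 S1-1->S4 S2-0->S5 S2-1->S6 S3-0->S3 S3-1->S4 S4-0->S7 S4-1->S6 S5-0->S3 S5-1->S8 S6-0->S7 S6-1->S6 S7-0->S3 S7-1->S4 S8-0->S9 S8-1->S10 S9-0->S11 S9-1->S8 S10-0->S9 S10-1->S10 S11-0->S11 S11-1->S8

Run two small machines in parallel and take their product. One (7 states) tracks the last 2 symbols read; the other (5 states) tracks whether the input so far still matches the prefix `101`. Each combined state is a pair, one component from each; accept when both components accept.
          0    1  
>  S0     S1   S2 
   S1     S3   S4 
   S2     S5   S6 
   S3     S3   S4 
   S4     S7   S6 
   S5     S3   S8 
   S6     S7   S6 
   S7     S3   S4 
   S8     S9  S10 
 * S9    S11   S8 
 * S10    S9  S10 
   S11   S11   S8 
(> = start, * = accepting)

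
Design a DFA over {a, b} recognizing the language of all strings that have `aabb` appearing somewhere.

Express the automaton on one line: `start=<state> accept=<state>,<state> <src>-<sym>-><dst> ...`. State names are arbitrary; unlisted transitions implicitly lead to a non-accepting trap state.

Track how much of `aabb` has been matched so far: state q0 is no progress, q4 is the absorbing accept state reached once `aabb` has occurred. Intermediate states record partial matches; on a mismatch, fall back to the longest reusable overlap.
A 5-state machine:
        a   b  
>  q0   q1  q0 
   q1   q2  q0 
   q2   q2  q3 
   q3   q1  q4 
 * q4   q4  q4 
(> = start, * = accepting)

start=q0 accept=q4 q0-a->q1 q0-b->q0 q1-a->q2 q1-b->q0 q2-a->q2 q2-b->q3 q3-a->q1 q3-b->q4 q4-a->q4 q4-b->q4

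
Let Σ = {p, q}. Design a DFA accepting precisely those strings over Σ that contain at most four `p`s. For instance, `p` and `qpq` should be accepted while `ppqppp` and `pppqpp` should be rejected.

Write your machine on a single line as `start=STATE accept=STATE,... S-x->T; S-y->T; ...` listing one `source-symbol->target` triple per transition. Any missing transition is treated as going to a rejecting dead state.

start=S0; accept=S0,S1,S2,S3,S4; S0-p->S1; S0-q->S0; S1-p->S2; S1-q->S1; S2-p->S3; S2-q->S2; S3-p->S4; S3-q->S3; S4-p->S5; S4-q->S4; S5-p->S5; S5-q->S5

Count `p`s, saturating at 5: states S0 through S4 mean 0 through 4 `p`s seen; S5 means more than 4. Each `p` increments (capped at S5); other symbols loop. Accept from {S0, S1, S2, S3, S4}.
        p   q  
>* S0   S1  S0 
 * S1   S2  S1 
 * S2   S3  S2 
 * S3   S4  S3 
 * S4   S5  S4 
   S5   S5  S5 
(> = start, * = accepting)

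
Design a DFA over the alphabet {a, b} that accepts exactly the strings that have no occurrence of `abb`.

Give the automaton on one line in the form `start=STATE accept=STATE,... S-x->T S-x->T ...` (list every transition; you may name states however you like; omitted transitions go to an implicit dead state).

start=q0 accept=q0,q1,q2 q0-a->q1 q0-b->q0 q1-a->q1 q1-b->q2 q2-a->q1 q2-b->q3 q3-a->q3 q3-b->q3

This is the complement of 'contains `abb`'. Use the same substring-matching states — q0 through q3 holding how much of `abb` has just been matched — but flip the accepting set: everything except the trap q3 accepts.
With 4 states:
        a   b  
>* q0   q1  q0 
 * q1   q1  q2 
 * q2   q1  q3 
   q3   q3  q3 
(> = start, * = accepting)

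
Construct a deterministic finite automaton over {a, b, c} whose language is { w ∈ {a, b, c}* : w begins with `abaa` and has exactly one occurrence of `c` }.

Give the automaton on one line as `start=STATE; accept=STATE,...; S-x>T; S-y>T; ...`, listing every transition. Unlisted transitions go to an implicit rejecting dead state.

Handle the two conditions separately and then intersect. One (6 states) tracks whether the input so far still matches the prefix `abaa`; the other (3 states) tracks the count of `c`s, saturating at 2. Each combined state is a pair, one component from each; accept when both components accept.
        a   b   c  
>  q0   q1  q2  q3 
   q1   q2  q4  q3 
   q2   q2  q2  q3 
   q3   q3  q3  q5 
   q4   q6  q2  q3 
   q5   q5  q5  q5 
   q6   q7  q2  q3 
   q7   q7  q7  q8 
 * q8   q8  q8  q9 
   q9   q9  q9  q9 
(> = start, * = accepting)

start=q0; accept=q8; q0-a>q1; q0-b>q2; q0-c>q3; q1-a>q2; q1-b>q4; q1-c>q3; q2-a>q2; q2-b>q2; q2-c>q3; q3-a>q3; q3-b>q3; q3-c>q5; q4-a>q6; q4-b>q2; q4-c>q3; q5-a>q5; q5-b>q5; q5-c>q5; q6-a>q7; q6-b>q2; q6-c>q3; q7-a>q7; q7-b>q7; q7-c>q8; q8-a>q8; q8-b>q8; q8-c>q9; q9-a>q9; q9-b>q9; q9-c>q9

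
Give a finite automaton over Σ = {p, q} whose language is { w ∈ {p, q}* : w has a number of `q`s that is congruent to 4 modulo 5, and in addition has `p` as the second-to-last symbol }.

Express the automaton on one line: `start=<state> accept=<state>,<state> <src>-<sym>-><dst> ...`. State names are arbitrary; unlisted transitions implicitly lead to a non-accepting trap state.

Handle the two conditions separately and then intersect. The first has 5 states tracking the count of `q`s modulo 5; the second has 7 states tracking the last 2 symbols read. A product state is a pair (one from each), accepting exactly when both do.
          p    q  
>  S0     S1   S2 
   S1     S3   S4 
   S2     S5   S6 
   S3     S3   S4 
   S4     S5   S6 
   S5     S7   S8 
   S6     S9  S10 
   S7     S7   S8 
   S8     S9  S10 
   S9    S11  S12 
   S10   S13  S14 
   S11   S11  S12 
   S12   S13  S14 
   S13   S15  S16 
   S14   S17  S18 
   S15   S15  S16 
 * S16   S17  S18 
   S17   S19  S20 
   S18   S21  S22 
 * S19   S19  S20 
   S20   S21  S22 
   S21    S3   S4 
   S22    S5   S6 
(> = start, * = accepting)

start=S0 accept=S16,S19 S0-p->S1 S0-q->S2 S1-p->S3 S1-q->S4 S2-p->S5 S2-q->S6 S3-p->S3 S3-q->S4 S4-p->S5 S4-q->S6 S5-p->S7 S5-q->S8 S6-p->S9 S6-q->S10 S7-p->S7 S7-q->S8 S8-p->S9 S8-q->S10 S9-p->S11 S9-q->S12 S10-p->S13 S10-q->S14 S11-p->S11 S11-q->S12 S12-p->S13 S12-q->S14 S13-p->S15 S13-q->S16 S14-p->S17 S14-q->S18 S15-p->S15 S15-q->S16 S16-p->S17 S16-q->S18 S17-p->S19 S17-q->S20 S18-p->S21 S18-q->S22 S19-p->S19 S19-q->S20 S20-p->S21 S20-q->S22 S21-p->S3 S21-q->S4 S22-p->S5 S22-q->S6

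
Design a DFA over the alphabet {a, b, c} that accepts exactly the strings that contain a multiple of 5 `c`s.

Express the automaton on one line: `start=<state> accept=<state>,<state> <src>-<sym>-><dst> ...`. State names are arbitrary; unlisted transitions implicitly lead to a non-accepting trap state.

The only thing that matters is how many `c`s have appeared, reduced mod 5. Use one state per residue: q0 for 0, …, q4 for 4. Reading `c` moves to the next residue; anything else stays put. q0 is accepting.
A 5-state machine:
        a   b   c  
>* q0   q0  q0  q1 
   q1   q1  q1  q2 
   q2   q2  q2  q3 
   q3   q3  q3  q4 
   q4   q4  q4  q0 
(> = start, * = accepting)

start=q0 accept=q0 q0-a->q0 q0-b->q0 q0-c->q1 q1-a->q1 q1-b->q1 q1-c->q2 q2-a->q2 q2-b->q2 q2-c->q3 q3-a->q3 q3-b->q3 q3-c->q4 q4-a->q4 q4-b->q4 q4-c->q0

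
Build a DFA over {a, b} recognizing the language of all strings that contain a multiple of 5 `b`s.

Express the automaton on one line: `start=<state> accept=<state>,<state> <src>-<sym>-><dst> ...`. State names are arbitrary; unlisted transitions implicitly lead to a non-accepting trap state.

The only thing that matters is how many `b`s have appeared, reduced mod 5. Use one state per residue: q0 for 0, …, q4 for 4. Reading `b` moves to the next residue; anything else stays put. q0 is accepting.
A 5-state machine:
        a   b  
>* q0   q0  q1 
   q1   q1  q2 
   q2   q2  q3 
   q3   q3  q4 
   q4   q4  q0 
(> = start, * = accepting)

start=q0 accept=q0 q0-a->q0 q0-b->q1 q1-a->q1 q1-b->q2 q2-a->q2 q2-b->q3 q3-a->q3 q3-b->q4 q4-a->q4 q4-b->q0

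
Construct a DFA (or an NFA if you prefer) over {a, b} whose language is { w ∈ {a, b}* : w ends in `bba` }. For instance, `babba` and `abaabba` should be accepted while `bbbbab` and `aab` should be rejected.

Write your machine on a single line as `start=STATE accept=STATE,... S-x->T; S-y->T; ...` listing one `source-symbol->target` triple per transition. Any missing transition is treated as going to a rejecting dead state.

Let each state record the length of the longest suffix of the input read so far that is also a prefix of `bba`. q1 means the last symbol is `b`; q2 means the last 2 symbols are `bb`; q3 means the last 3 symbols are `bba`. Accept only at q3, where the string currently ends in `bba`.
With 4 states:
        a   b  
>  q0   q0  q1 
   q1   q0  q2 
   q2   q3  q2 
 * q3   q0  q1 
(> = start, * = accepting)

start=q0; accept=q3; q0-a->q0; q0-b->q1; q1-a->q0; q1-b->q2; q2-a->q3; q2-b->q2; q3-a->q0; q3-b->q1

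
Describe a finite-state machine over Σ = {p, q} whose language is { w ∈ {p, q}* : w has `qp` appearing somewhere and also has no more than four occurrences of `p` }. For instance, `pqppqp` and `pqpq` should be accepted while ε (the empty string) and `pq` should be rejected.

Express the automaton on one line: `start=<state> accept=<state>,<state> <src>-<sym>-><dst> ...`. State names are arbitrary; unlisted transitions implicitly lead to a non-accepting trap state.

start=s0 accept=s5,s8,s11,s12 s0-p->s1 s0-q->s2 s1-p->s3 s1-q->s4 s2-p->s5 s2-q->s2 s3-p->s6 s3-q->s7 s4-p->s8 s4-q->s4 s5-p->s8 s5-q->s5 s6-p->s9 s6-q->s10 s7-p->s11 s7-q->s7 s8-p->s11 s8-q->s8 s9-p->s9 s9-q->s9 s10-p->s12 s10-q->s10 s11-p->s12 s11-q->s11 s12-p->s9 s12-q->s12

Run two small machines in parallel and take their product. One (3 states) tracks whether and how much of `qp` has been seen; the other (6 states) tracks the count of `p`s, saturating at 5. Each combined state is a pair, one component from each; accept when both components accept. Minimizing collapses redundant product states.
A 13-state machine:
          p    q  
>  s0     s1   s2 
   s1     s3   s4 
   s2     s5   s2 
   s3     s6   s7 
   s4     s8   s4 
 * s5     s8   s5 
   s6     s9  s10 
   s7    s11   s7 
 * s8    s11   s8 
   s9     s9   s9 
   s10   s12  s10 
 * s11   s12  s11 
 * s12    s9  s12 
(> = start, * = accepting)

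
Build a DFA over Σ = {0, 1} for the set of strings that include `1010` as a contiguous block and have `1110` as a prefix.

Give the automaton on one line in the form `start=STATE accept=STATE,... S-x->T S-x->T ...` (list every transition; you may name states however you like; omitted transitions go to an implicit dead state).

Build one automaton per condition and run them in lockstep. The first has 5 states tracking whether and how much of `1010` has been seen; the second has 6 states tracking whether the input so far still matches the prefix `1110`. A product state is a pair (one from each), accepting exactly when both do. Minimizing collapses redundant product states.
        0   1  
>  q0   q1  q2 
   q1   q1  q1 
   q2   q1  q3 
   q3   q1  q4 
   q4   q5  q1 
   q5   q6  q7 
   q6   q6  q8 
   q7   q9  q8 
   q8   q5  q8 
 * q9   q9  q9 
(> = start, * = accepting)

start=q0 accept=q9 q0-0->q1 q0-1->q2 q1-0->q1 q1-1->q1 q2-0->q1 q2-1->q3 q3-0->q1 q3-1->q4 q4-0->q5 q4-1->q1 q5-0->q6 q5-1->q7 q6-0->q6 q6-1->q8 q7-0->q9 q7-1->q8 q8-0->q5 q8-1->q8 q9-0->q9 q9-1->q9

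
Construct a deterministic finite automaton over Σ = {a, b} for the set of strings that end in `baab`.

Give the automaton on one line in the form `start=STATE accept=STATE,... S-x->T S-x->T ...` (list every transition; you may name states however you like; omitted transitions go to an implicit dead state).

Remember how much of `baab` the current input suffix matches. State S0 means no match yet; S1 means the last symbol is `b`; S2 means the last 2 symbols are `ba`; S3 means the last 3 symbols are `baa`; S4 means the last 4 symbols are `baab`. Only S4 accepts. On a mismatch, fall back to the longest proper suffix that is still a prefix of `baab`.
With 5 states:
        a   b  
>  S0   S0  S1 
   S1   S2  S1 
   S2   S3  S1 
   S3   S0  S4 
 * S4   S2  S1 
(> = start, * = accepting)

start=S0 accept=S4 S0-a->S0 S0-b->S1 S1-a->S2 S1-b->S1 S2-a->S3 S2-b->S1 S3-a->S0 S3-b->S4 S4-a->S2 S4-b->S1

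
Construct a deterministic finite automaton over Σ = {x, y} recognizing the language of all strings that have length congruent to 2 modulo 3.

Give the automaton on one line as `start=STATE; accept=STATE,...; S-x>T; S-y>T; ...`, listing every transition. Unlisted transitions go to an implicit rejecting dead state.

Only the length mod 3 matters, so use a 3-cycle: from any state, every input symbol moves to the next state, wrapping q2 back to q0. Mark q2 accepting.
A 3-state machine:
        x   y  
>  q0   q1  q1 
   q1   q2  q2 
 * q2   q0  q0 
(> = start, * = accepting)

start=q0; accept=q2; q0-x>q1; q0-y>q1; q1-x>q2; q1-y>q2; q2-x>q0; q2-y>q0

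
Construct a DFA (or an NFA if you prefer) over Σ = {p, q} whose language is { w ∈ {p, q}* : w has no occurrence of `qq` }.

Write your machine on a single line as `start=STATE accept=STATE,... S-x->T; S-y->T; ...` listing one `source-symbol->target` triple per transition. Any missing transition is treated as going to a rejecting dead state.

start=A; accept=A,B; A-p->A; A-q->B; B-p->A; B-q->C; C-p->C; C-q->C

Track partial matches of the forbidden pattern `qq`. State C is a dead state reached once `qq` has occurred; every other state accepts. A means no part of `qq` is currently matched.
With 3 states:
       p  q 
>* A   A  B 
 * B   A  C 
   C   C  C 
(> = start, * = accepting)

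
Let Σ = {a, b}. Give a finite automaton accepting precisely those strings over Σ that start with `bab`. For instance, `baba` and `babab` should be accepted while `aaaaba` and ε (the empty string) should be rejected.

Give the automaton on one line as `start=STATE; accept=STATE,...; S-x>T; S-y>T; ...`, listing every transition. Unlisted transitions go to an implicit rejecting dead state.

Check the first 3 symbols one by one: S0 through S2 record how many have matched `bab` so far; any wrong symbol goes to the dead state S4. After all 3 match we enter the accepting sink S3.
        a   b  
>  S0   S4  S1 
   S1   S2  S4 
   S2   S4  S3 
 * S3   S3  S3 
   S4   S4  S4 
(> = start, * = accepting)

start=S0; accept=S3; S0-a>S4; S0-b>S1; S1-a>S2; S1-b>S4; S2-a>S4; S2-b>S3; S3-a>S3; S3-b>S3; S4-a>S4; S4-b>S4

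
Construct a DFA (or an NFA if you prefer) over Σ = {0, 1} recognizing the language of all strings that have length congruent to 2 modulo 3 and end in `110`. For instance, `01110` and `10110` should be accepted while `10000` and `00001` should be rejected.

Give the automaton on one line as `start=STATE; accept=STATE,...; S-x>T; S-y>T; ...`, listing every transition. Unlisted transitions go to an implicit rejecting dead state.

start=q0; accept=q11; q0-0>q1; q0-1>q2; q1-0>q3; q1-1>q4; q2-0>q3; q2-1>q5; q3-0>q0; q3-1>q6; q4-0>q0; q4-1>q7; q5-0>q8; q5-1>q7; q6-0>q1; q6-1>q9; q7-0>q10; q7-1>q9; q8-0>q1; q8-1>q2; q9-0>q11; q9-1>q5; q10-0>q3; q10-1>q4; q11-0>q0; q11-1>q6

Handle the two conditions separately and then intersect. The first has 3 states tracking the input length modulo 3; the second has 4 states tracking how much of the suffix `110` has currently been matched. A product state is a pair (one from each), accepting exactly when both do.
          0    1  
>  q0     q1   q2 
   q1     q3   q4 
   q2     q3   q5 
   q3     q0   q6 
   q4     q0   q7 
   q5     q8   q7 
   q6     q1   q9 
   q7    q10   q9 
   q8     q1   q2 
   q9    q11   q5 
   q10    q3   q4 
 * q11    q0   q6 
(> = start, * = accepting)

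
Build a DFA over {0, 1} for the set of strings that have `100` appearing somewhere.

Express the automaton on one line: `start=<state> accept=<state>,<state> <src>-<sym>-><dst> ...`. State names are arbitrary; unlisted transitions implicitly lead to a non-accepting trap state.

start=q0 accept=q3 q0-0->q0 q0-1->q1 q1-0->q2 q1-1->q1 q2-0->q3 q2-1->q1 q3-0->q3 q3-1->q3

Track how much of `100` has been matched so far: state q0 is no progress, q3 is the absorbing accept state reached once `100` has occurred. Intermediate states record partial matches; on a mismatch, fall back to the longest reusable overlap.
A 4-state machine:
        0   1  
>  q0   q0  q1 
   q1   q2  q1 
   q2   q3  q1 
 * q3   q3  q3 
(> = start, * = accepting)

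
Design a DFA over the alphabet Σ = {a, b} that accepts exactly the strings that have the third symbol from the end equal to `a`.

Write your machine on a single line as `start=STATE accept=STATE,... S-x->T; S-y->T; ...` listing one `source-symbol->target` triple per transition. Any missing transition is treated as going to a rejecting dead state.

A DFA must remember the last 3 symbols (since which symbol is third-to-last isn't known until the input ends). Use one state per possible window of the last ≤3 symbols; accept from those whose window starts with `a`.
15 states suffice.
          a    b  
>  q0     q1   q2 
   q1     q3   q4 
   q2     q5   q6 
   q3     q7   q8 
   q4     q9  q10 
   q5    q11  q12 
   q6    q13  q14 
 * q7     q7   q8 
 * q8     q9  q10 
 * q9    q11  q12 
 * q10   q13  q14 
   q11    q7   q8 
   q12    q9  q10 
   q13   q11  q12 
   q14   q13  q14 
(> = start, * = accepting)

start=q0; accept=q7,q8,q9,q10; q0-a->q1; q0-b->q2; q1-a->q3; q1-b->q4; q2-a->q5; q2-b->q6; q3-a->q7; q3-b->q8; q4-a->q9; q4-b->q10; q5-a->q11; q5-b->q12; q6-a->q13; q6-b->q14; q7-a->q7; q7-b->q8; q8-a->q9; q8-b->q10; q9-a->q11; q9-b->q12; q10-a->q13; q10-b->q14; q11-a->q7; q11-b->q8; q12-a->q9; q12-b->q10; q13-a->q11; q13-b->q12; q14-a->q13; q14-b->q14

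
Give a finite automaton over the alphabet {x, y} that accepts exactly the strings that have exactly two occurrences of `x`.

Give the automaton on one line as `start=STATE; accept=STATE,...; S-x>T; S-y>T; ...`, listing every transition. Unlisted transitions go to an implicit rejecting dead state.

start=S0; accept=S2; S0-x>S1; S0-y>S0; S1-x>S2; S1-y>S1; S2-x>S3; S2-y>S2; S3-x>S3; S3-y>S3

Only the number of `x`s matters, and only up to 3. Make a chain S0 → S1 → S2 → S3 advanced by each `x` (with S3 absorbing); every other symbol self-loops. The accepting set is {S2}.
A 4-state machine:
        x   y  
>  S0   S1  S0 
   S1   S2  S1 
 * S2   S3  S2 
   S3   S3  S3 
(> = start, * = accepting)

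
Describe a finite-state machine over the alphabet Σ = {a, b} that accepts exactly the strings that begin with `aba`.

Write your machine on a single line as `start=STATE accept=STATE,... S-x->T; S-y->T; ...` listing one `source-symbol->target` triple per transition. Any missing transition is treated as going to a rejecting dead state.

start=s0; accept=s3; s0-a->s1; s0-b->s4; s1-a->s4; s1-b->s2; s2-a->s3; s2-b->s4; s3-a->s3; s3-b->s3; s4-a->s4; s4-b->s4

Check the first 3 symbols one by one: s0 through s2 record how many have matched `aba` so far; any wrong symbol goes to the dead state s4. After all 3 match we enter the accepting sink s3.
        a   b  
>  s0   s1  s4 
   s1   s4  s2 
   s2   s3  s4 
 * s3   s3  s3 
   s4   s4  s4 
(> = start, * = accepting)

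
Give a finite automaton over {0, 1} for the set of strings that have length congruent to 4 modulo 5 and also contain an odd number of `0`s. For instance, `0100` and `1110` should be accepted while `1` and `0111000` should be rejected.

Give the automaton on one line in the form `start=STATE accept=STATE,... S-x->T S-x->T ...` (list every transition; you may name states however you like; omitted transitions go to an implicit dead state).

Handle the two conditions separately and then intersect. One (5 states) tracks the input length modulo 5; the other (2 states) tracks the count of `0`s modulo 2. Each combined state is a pair, one component from each; accept when both components accept.
With 10 states:
        0   1  
>  S0   S1  S2 
   S1   S3  S4 
   S2   S4  S3 
   S3   S5  S6 
   S4   S6  S5 
   S5   S7  S8 
   S6   S8  S7 
   S7   S9  S0 
 * S8   S0  S9 
   S9   S2  S1 
(> = start, * = accepting)

start=S0 accept=S8 S0-0->S1 S0-1->S2 S1-0->S3 S1-1->S4 S2-0->S4 S2-1->S3 S3-0->S5 S3-1->S6 S4-0->S6 S4-1->S5 S5-0->S7 S5-1->S8 S6-0->S8 S6-1->S7 S7-0->S9 S7-1->S0 S8-0->S0 S8-1->S9 S9-0->S2 S9-1->S1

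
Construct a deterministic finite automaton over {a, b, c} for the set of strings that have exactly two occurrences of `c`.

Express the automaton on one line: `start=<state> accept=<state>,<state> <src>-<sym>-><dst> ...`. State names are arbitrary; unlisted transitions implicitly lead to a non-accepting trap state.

Count `c`s, saturating at 3: states S0 through S2 mean 0 through 2 `c`s seen; S3 means more than 2. Each `c` increments (capped at S3); other symbols loop. Accept from {S2}.
A 4-state machine:
        a   b   c  
>  S0   S0  S0  S1 
   S1   S1  S1  S2 
 * S2   S2  S2  S3 
   S3   S3  S3  S3 
(> = start, * = accepting)

start=S0 accept=S2 S0-a->S0 S0-b->S0 S0-c->S1 S1-a->S1 S1-b->S1 S1-c->S2 S2-a->S2 S2-b->S2 S2-c->S3 S3-a->S3 S3-b->S3 S3-c->S3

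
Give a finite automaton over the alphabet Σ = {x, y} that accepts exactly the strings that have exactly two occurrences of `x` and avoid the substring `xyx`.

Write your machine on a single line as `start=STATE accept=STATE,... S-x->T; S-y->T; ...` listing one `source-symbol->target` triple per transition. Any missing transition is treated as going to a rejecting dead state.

Run two small machines in parallel and take their product. One (4 states) tracks the count of `x`s, saturating at 3; the other (4 states) tracks partial matches of the forbidden pattern `xyx`. Each combined state is a pair, one component from each; accept when both components accept.
With 12 states:
          x    y  
>  S0     S1   S0 
   S1     S2   S3 
 * S2     S4   S5 
   S3     S6   S7 
   S4     S4   S8 
 * S5     S9  S10 
   S6     S9   S6 
   S7     S2   S7 
   S8     S9  S11 
   S9     S9   S9 
 * S10    S4  S10 
   S11    S4  S11 
(> = start, * = accepting)

start=S0; accept=S2,S5,S10; S0-x->S1; S0-y->S0; S1-x->S2; S1-y->S3; S2-x->S4; S2-y->S5; S3-x->S6; S3-y->S7; S4-x->S4; S4-y->S8; S5-x->S9; S5-y->S10; S6-x->S9; S6-y->S6; S7-x->S2; S7-y->S7; S8-x->S9; S8-y->S11; S9-x->S9; S9-y->S9; S10-x->S4; S10-y->S10; S11-x->S4; S11-y->S11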